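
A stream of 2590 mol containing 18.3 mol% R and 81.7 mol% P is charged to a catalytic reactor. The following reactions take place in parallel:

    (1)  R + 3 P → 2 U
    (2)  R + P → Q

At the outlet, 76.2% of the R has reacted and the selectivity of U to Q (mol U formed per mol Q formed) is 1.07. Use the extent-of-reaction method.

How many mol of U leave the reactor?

252 mol

Conversion of R: R consumed = 0.762 × 474 = 361.2 mol = 1ξ₁ + 1ξ₂.
Selectivity: 2ξ₁ / (1ξ₂) = 1.07 → ξ₁ = 0.535 ξ₂.
Substitute: (1·0.535 + 1) ξ₂ = 361.2 → ξ₂ = 235.3 mol, ξ₁ = 125.9 mol.
Outlet amounts (n = n₀ + Σ ν·ξ):
  R: 474 − 1(125.9) − 1(235.3) = 112.8
  P: 2116 − 3(125.9) − 1(235.3) = 1503
  U: 0 + 2(125.9) = 251.8
  Q: 0 + 1(235.3) = 235.3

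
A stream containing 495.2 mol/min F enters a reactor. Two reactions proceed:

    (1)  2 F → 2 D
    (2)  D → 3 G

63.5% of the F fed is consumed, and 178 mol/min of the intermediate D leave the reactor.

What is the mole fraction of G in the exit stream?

Conversion of F: F consumed = 2ξ₁ = 0.635 × 495.2 → ξ₁ = 157.2 mol/min.
D balance: n_D = 0 + 2ξ₁ − 1ξ₂ = 178 → ξ₂ = (2·157.2 − 178)/1 = 136.5 mol/min.
Outlet amounts (n = n₀ + Σ ν·ξ):
  F: 495.2 − 2(157.2) = 180.7
  D: 0 + 2(157.2) − 1(136.5) = 178
  G: 0 + 3(136.5) = 409.4
Total out = 768.1 mol/min; y_G = 409.4 / 768.1 = 0.5329.

0.533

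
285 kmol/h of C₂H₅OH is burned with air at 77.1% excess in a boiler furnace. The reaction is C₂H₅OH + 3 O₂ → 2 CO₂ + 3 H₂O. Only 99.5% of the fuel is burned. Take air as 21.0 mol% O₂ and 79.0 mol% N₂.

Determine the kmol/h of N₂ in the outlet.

5700 kmol/h

Stoichiometric O₂ = 3 × 285 = 855 kmol/h; O₂ fed = 855 × 1.771 = 1514 kmol/h.
N₂ fed = 1514 × 79/21 = 5696 kmol/h.
Fuel reacted = 0.995 × 285 → ξ = 283.6 kmol/h.
Outlet (n = n₀ + ν ξ):
  C₂H₅OH: 285 − 1(283.6) = 1.425
  O₂: 1514 − 3(283.6) = 663.5
  N₂: 5696 (inert)
  CO₂: 0 + 2(283.6) = 567.1
  H₂O: 0 + 3(283.6) = 850.7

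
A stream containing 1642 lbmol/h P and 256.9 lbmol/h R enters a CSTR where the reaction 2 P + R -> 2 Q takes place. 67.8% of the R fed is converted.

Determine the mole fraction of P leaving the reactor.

R reacted = 0.678 × 256.9 = 174.2 lbmol/h; ν_R = −1, so ξ = 174.2/1 = 174.2 lbmol/h.
Outlet amounts (n = n₀ + ν ξ):
  P: 1642 − 2(174.2) = 1294
  R: 256.9 − 1(174.2) = 82.72
  Q: 0 + 2(174.2) = 348.4
Total out = 1725 lbmol/h; y_P = 1294 / 1725 = 0.7501.

0.75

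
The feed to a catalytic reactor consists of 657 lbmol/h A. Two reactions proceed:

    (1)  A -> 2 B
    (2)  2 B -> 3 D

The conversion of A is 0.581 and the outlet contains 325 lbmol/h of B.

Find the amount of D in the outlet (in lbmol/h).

Conversion of A: A consumed = 1ξ₁ = 0.581 × 657 → ξ₁ = 381.7 lbmol/h.
B balance: n_B = 0 + 2ξ₁ − 2ξ₂ = 325 → ξ₂ = (2·381.7 − 325)/2 = 219.2 lbmol/h.
Outlet amounts (n = n₀ + Σ ν·ξ):
  A: 657 − 1(381.7) = 275.3
  B: 0 + 2(381.7) − 2(219.2) = 325
  D: 0 + 3(219.2) = 657.7

658 lbmol/h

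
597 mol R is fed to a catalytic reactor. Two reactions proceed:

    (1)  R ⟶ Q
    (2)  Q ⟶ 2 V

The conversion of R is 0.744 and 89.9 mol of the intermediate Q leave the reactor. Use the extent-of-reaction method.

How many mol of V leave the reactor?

Conversion of R: R consumed = 1ξ₁ = 0.744 × 597 → ξ₁ = 444.2 mol.
Q balance: n_Q = 0 + 1ξ₁ − 1ξ₂ = 89.9 → ξ₂ = (1·444.2 − 89.9)/1 = 354.3 mol.
Outlet amounts (n = n₀ + Σ ν·ξ):
  R: 597 − 1(444.2) = 152.8
  Q: 0 + 1(444.2) − 1(354.3) = 89.9
  V: 0 + 2(354.3) = 708.5

709 mol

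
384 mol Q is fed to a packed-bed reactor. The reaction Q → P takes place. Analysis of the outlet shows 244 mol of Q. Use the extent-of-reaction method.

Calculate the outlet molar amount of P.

140 mol

For Q: n = n₀ − 1ξ → 244 = 384 − 1ξ, giving ξ = 140 mol.
Outlet amounts (n = n₀ + ν ξ):
  Q: 384 − 1(140) = 244
  P: 0 + 1(140) = 140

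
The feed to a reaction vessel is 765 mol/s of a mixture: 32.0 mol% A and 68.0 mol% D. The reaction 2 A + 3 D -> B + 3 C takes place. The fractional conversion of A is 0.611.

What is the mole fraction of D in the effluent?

A reacted = 0.611 × 244.8 = 149.6 mol/s; ν_A = −2, so ξ = 149.6/2 = 74.79 mol/s.
Outlet amounts (n = n₀ + ν ξ):
  A: 244.8 − 2(74.79) = 95.23
  D: 520.2 − 3(74.79) = 295.8
  B: 0 + 1(74.79) = 74.79
  C: 0 + 3(74.79) = 224.4
Total out = 690.2 mol/s; y_D = 295.8 / 690.2 = 0.4286.

0.429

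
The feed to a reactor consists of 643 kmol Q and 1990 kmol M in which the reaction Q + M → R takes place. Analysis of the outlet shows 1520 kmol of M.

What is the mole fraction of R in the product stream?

For M: n = n₀ − 1ξ → 1520 = 1990 − 1ξ, giving ξ = 470 kmol.
Outlet amounts (n = n₀ + ν ξ):
  Q: 643 − 1(470) = 173
  M: 1990 − 1(470) = 1520
  R: 0 + 1(470) = 470
Total out = 2163 kmol; y_R = 470 / 2163 = 0.2173.

0.217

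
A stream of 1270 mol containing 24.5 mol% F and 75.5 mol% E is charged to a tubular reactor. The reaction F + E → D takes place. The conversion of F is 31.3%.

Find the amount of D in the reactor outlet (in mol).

97.4 mol

F reacted = 0.313 × 311.1 = 97.39 mol; ν_F = −1, so ξ = 97.39/1 = 97.39 mol.
Outlet amounts (n = n₀ + ν ξ):
  F: 311.1 − 1(97.39) = 213.8
  E: 958.9 − 1(97.39) = 861.5
  D: 0 + 1(97.39) = 97.39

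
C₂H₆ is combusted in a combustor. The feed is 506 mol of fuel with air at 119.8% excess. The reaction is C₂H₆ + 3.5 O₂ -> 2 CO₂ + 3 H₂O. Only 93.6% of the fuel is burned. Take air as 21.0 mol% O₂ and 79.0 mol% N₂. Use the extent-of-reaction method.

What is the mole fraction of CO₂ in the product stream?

Stoichiometric O₂ = 3.5 × 506 = 1771 mol; O₂ fed = 1771 × 2.198 = 3893 mol.
N₂ fed = 3893 × 79/21 = 14640 mol.
Fuel reacted = 0.936 × 506 → ξ = 473.6 mol.
Outlet (n = n₀ + ν ξ):
  C₂H₆: 506 − 1(473.6) = 32.38
  O₂: 3893 − 3.5(473.6) = 2235
  N₂: 14640 (inert)
  CO₂: 0 + 2(473.6) = 947.2
  H₂O: 0 + 3(473.6) = 1421
Total out = 19280 mol; y_CO₂ = 947.2 / 19280 = 0.04913.

0.0491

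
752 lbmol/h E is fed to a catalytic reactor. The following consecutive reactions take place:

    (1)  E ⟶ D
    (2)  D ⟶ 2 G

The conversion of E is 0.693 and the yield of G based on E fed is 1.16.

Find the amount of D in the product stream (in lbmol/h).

85 lbmol/h

Conversion of E: E consumed = 1ξ₁ = 0.693 × 752 → ξ₁ = 521.1 lbmol/h.
Yield of G: 2ξ₂ / 752 = 1.16 → ξ₂ = 436.2 lbmol/h.
Outlet amounts (n = n₀ + Σ ν·ξ):
  E: 752 − 1(521.1) = 230.9
  D: 0 + 1(521.1) − 1(436.2) = 84.98
  G: 0 + 2(436.2) = 872.3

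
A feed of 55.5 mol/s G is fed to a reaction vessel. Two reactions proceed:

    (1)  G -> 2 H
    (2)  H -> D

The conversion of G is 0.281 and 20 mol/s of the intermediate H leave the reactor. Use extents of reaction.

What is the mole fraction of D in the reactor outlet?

0.157

Conversion of G: G consumed = 1ξ₁ = 0.281 × 55.5 → ξ₁ = 15.6 mol/s.
H balance: n_H = 0 + 2ξ₁ − 1ξ₂ = 20 → ξ₂ = (2·15.6 − 20)/1 = 11.19 mol/s.
Outlet amounts (n = n₀ + Σ ν·ξ):
  G: 55.5 − 1(15.6) = 39.9
  H: 0 + 2(15.6) − 1(11.19) = 20
  D: 0 + 1(11.19) = 11.19
Total out = 71.1 mol/s; y_D = 11.19 / 71.1 = 0.1574.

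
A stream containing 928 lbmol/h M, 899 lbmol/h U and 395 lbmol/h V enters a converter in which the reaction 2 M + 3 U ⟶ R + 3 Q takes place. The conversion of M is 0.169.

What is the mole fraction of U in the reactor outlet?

M reacted = 0.169 × 928 = 156.8 lbmol/h; ν_M = −2, so ξ = 156.8/2 = 78.42 lbmol/h.
Outlet amounts (n = n₀ + ν ξ):
  M: 928 − 2(78.42) = 771.2
  U: 899 − 3(78.42) = 663.8
  R: 0 + 1(78.42) = 78.42
  Q: 0 + 3(78.42) = 235.2
  V: 395 (inert)
Total out = 2144 lbmol/h; y_U = 663.8 / 2144 = 0.3096.

0.31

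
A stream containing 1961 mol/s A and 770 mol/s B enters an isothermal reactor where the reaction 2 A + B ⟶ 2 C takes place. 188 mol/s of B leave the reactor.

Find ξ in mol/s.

For B: n = n₀ − 1ξ → 188 = 770 − 1ξ, giving ξ = 582 mol/s.
Outlet amounts (n = n₀ + ν ξ):
  A: 1961 − 2(582) = 797
  B: 770 − 1(582) = 188
  C: 0 + 2(582) = 1164

ξ = 582 mol/s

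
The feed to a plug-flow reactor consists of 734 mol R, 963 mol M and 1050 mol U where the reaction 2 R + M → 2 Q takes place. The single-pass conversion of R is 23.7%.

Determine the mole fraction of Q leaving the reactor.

R reacted = 0.237 × 734 = 174 mol; ν_R = −2, so ξ = 174/2 = 86.98 mol.
Outlet amounts (n = n₀ + ν ξ):
  R: 734 − 2(86.98) = 560
  M: 963 − 1(86.98) = 876
  Q: 0 + 2(86.98) = 174
  U: 1050 (inert)
Total out = 2660 mol; y_Q = 174 / 2660 = 0.0654.

0.0654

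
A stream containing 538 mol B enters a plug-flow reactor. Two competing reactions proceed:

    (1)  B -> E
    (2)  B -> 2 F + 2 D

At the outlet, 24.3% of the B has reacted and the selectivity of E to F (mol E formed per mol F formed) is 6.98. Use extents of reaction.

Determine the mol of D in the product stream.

Conversion of B: B consumed = 0.243 × 538 = 130.7 mol = 1ξ₁ + 1ξ₂.
Selectivity: 1ξ₁ / (2ξ₂) = 6.98 → ξ₁ = 13.96 ξ₂.
Substitute: (1·13.96 + 1) ξ₂ = 130.7 → ξ₂ = 8.739 mol, ξ₁ = 122 mol.
Outlet amounts (n = n₀ + Σ ν·ξ):
  B: 538 − 1(122) − 1(8.739) = 407.3
  E: 0 + 1(122) = 122
  F: 0 + 2(8.739) = 17.48
  D: 0 + 2(8.739) = 17.48

17.5 mol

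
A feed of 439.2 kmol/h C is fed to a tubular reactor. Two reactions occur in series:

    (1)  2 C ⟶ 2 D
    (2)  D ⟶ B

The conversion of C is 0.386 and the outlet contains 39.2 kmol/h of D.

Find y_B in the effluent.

0.297

Conversion of C: C consumed = 2ξ₁ = 0.386 × 439.2 → ξ₁ = 84.77 kmol/h.
D balance: n_D = 0 + 2ξ₁ − 1ξ₂ = 39.2 → ξ₂ = (2·84.77 − 39.2)/1 = 130.3 kmol/h.
Outlet amounts (n = n₀ + Σ ν·ξ):
  C: 439.2 − 2(84.77) = 269.7
  D: 0 + 2(84.77) − 1(130.3) = 39.2
  B: 0 + 1(130.3) = 130.3
Total out = 439.2 kmol/h; y_B = 130.3 / 439.2 = 0.2967.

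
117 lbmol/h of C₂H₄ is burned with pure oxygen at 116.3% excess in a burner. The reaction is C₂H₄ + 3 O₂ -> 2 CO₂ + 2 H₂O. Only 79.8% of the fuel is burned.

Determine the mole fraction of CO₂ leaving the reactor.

Stoichiometric O₂ = 3 × 117 = 351 lbmol/h; O₂ fed = 351 × 2.163 = 759.2 lbmol/h.
Fuel reacted = 0.798 × 117 → ξ = 93.37 lbmol/h.
Outlet (n = n₀ + ν ξ):
  C₂H₄: 117 − 1(93.37) = 23.63
  O₂: 759.2 − 3(93.37) = 479.1
  CO₂: 0 + 2(93.37) = 186.7
  H₂O: 0 + 2(93.37) = 186.7
Total out = 876.2 lbmol/h; y_CO₂ = 186.7 / 876.2 = 0.2131.

0.213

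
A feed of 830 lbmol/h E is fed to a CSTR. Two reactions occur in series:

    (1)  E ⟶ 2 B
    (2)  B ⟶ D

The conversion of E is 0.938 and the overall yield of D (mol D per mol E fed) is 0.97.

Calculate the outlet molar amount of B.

752 lbmol/h

Conversion of E: E consumed = 1ξ₁ = 0.938 × 830 → ξ₁ = 778.5 lbmol/h.
Yield of D: 1ξ₂ / 830 = 0.97 → ξ₂ = 805.1 lbmol/h.
Outlet amounts (n = n₀ + Σ ν·ξ):
  E: 830 − 1(778.5) = 51.46
  B: 0 + 2(778.5) − 1(805.1) = 752
  D: 0 + 1(805.1) = 805.1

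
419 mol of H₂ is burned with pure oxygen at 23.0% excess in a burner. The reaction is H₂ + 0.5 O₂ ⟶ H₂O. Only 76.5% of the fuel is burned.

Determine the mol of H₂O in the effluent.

321 mol

Stoichiometric O₂ = 0.5 × 419 = 209.5 mol; O₂ fed = 209.5 × 1.230 = 257.7 mol.
Fuel reacted = 0.765 × 419 → ξ = 320.5 mol.
Outlet (n = n₀ + ν ξ):
  H₂: 419 − 1(320.5) = 98.46
  O₂: 257.7 − 0.5(320.5) = 97.42
  H₂O: 0 + 1(320.5) = 320.5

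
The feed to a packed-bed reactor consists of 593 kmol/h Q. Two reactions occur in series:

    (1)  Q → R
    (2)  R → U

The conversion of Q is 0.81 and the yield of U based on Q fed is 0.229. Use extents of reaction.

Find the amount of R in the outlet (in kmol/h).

345 kmol/h

Conversion of Q: Q consumed = 1ξ₁ = 0.81 × 593 → ξ₁ = 480.3 kmol/h.
Yield of U: 1ξ₂ / 593 = 0.229 → ξ₂ = 135.8 kmol/h.
Outlet amounts (n = n₀ + Σ ν·ξ):
  Q: 593 − 1(480.3) = 112.7
  R: 0 + 1(480.3) − 1(135.8) = 344.5
  U: 0 + 1(135.8) = 135.8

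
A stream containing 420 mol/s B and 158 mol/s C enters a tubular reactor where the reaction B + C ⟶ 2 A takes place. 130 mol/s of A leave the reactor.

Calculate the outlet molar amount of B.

355 mol/s

For A: n = n₀ + 2ξ → 130 = 0 + 2ξ, giving ξ = 65 mol/s.
Outlet amounts (n = n₀ + ν ξ):
  B: 420 − 1(65) = 355
  C: 158 − 1(65) = 93
  A: 0 + 2(65) = 130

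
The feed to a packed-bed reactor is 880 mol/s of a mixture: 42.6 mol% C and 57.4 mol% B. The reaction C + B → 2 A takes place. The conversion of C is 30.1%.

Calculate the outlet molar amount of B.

C reacted = 0.301 × 374.9 = 112.8 mol/s; ν_C = −1, so ξ = 112.8/1 = 112.8 mol/s.
Outlet amounts (n = n₀ + ν ξ):
  C: 374.9 − 1(112.8) = 262
  B: 505.1 − 1(112.8) = 392.3
  A: 0 + 2(112.8) = 225.7

392 mol/s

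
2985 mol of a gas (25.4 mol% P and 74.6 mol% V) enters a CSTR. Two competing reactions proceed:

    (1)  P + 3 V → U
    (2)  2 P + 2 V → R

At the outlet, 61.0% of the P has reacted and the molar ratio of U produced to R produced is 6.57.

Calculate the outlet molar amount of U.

355 mol

Conversion of P: P consumed = 0.61 × 758.2 = 462.5 mol = 1ξ₁ + 2ξ₂.
Selectivity: 1ξ₁ / (1ξ₂) = 6.57 → ξ₁ = 6.57 ξ₂.
Substitute: (1·6.57 + 2) ξ₂ = 462.5 → ξ₂ = 53.97 mol, ξ₁ = 354.6 mol.
Outlet amounts (n = n₀ + Σ ν·ξ):
  P: 758.2 − 1(354.6) − 2(53.97) = 295.7
  V: 2227 − 3(354.6) − 2(53.97) = 1055
  U: 0 + 1(354.6) = 354.6
  R: 0 + 1(53.97) = 53.97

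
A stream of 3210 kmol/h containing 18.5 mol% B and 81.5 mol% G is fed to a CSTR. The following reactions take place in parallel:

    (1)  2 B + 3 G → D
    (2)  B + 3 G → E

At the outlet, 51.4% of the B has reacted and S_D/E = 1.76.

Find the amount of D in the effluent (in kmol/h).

119 kmol/h

Conversion of B: B consumed = 0.514 × 593.9 = 305.2 kmol/h = 2ξ₁ + 1ξ₂.
Selectivity: 1ξ₁ / (1ξ₂) = 1.76 → ξ₁ = 1.76 ξ₂.
Substitute: (2·1.76 + 1) ξ₂ = 305.2 → ξ₂ = 67.53 kmol/h, ξ₁ = 118.9 kmol/h.
Outlet amounts (n = n₀ + Σ ν·ξ):
  B: 593.9 − 2(118.9) − 1(67.53) = 288.6
  G: 2616 − 3(118.9) − 3(67.53) = 2057
  D: 0 + 1(118.9) = 118.9
  E: 0 + 1(67.53) = 67.53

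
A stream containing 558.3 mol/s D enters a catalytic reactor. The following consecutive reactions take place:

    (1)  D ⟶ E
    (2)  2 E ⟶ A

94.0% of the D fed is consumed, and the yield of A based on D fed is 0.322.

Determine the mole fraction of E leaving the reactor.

0.437

Conversion of D: D consumed = 1ξ₁ = 0.94 × 558.3 → ξ₁ = 524.8 mol/s.
Yield of A: 1ξ₂ / 558.3 = 0.322 → ξ₂ = 179.8 mol/s.
Outlet amounts (n = n₀ + Σ ν·ξ):
  D: 558.3 − 1(524.8) = 33.5
  E: 0 + 1(524.8) − 2(179.8) = 165.3
  A: 0 + 1(179.8) = 179.8
Total out = 378.5 mol/s; y_E = 165.3 / 378.5 = 0.4366.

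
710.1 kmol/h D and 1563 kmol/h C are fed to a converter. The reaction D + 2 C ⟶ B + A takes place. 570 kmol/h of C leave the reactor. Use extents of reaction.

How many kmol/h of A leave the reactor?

For C: n = n₀ − 2ξ → 570 = 1563 − 2ξ, giving ξ = 496.5 kmol/h.
Outlet amounts (n = n₀ + ν ξ):
  D: 710.1 − 1(496.5) = 213.6
  C: 1563 − 2(496.5) = 570
  B: 0 + 1(496.5) = 496.5
  A: 0 + 1(496.5) = 496.5

496 kmol/h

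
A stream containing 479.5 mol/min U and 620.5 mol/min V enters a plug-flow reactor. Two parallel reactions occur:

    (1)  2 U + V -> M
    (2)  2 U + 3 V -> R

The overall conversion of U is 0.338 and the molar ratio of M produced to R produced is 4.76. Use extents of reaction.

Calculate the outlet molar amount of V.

Conversion of U: U consumed = 0.338 × 479.5 = 162.1 mol/min = 2ξ₁ + 2ξ₂.
Selectivity: 1ξ₁ / (1ξ₂) = 4.76 → ξ₁ = 4.76 ξ₂.
Substitute: (2·4.76 + 2) ξ₂ = 162.1 → ξ₂ = 14.07 mol/min, ξ₁ = 66.97 mol/min.
Outlet amounts (n = n₀ + Σ ν·ξ):
  U: 479.5 − 2(66.97) − 2(14.07) = 317.4
  V: 620.5 − 1(66.97) − 3(14.07) = 511.3
  M: 0 + 1(66.97) = 66.97
  R: 0 + 1(14.07) = 14.07

511 mol/min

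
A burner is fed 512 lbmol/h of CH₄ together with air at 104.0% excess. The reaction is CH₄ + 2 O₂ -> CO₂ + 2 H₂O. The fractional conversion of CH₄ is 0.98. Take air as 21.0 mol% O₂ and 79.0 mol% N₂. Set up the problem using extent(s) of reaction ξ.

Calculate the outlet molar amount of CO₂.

502 lbmol/h

Stoichiometric O₂ = 2 × 512 = 1024 lbmol/h; O₂ fed = 1024 × 2.040 = 2089 lbmol/h.
N₂ fed = 2089 × 79/21 = 7858 lbmol/h.
Fuel reacted = 0.98 × 512 → ξ = 501.8 lbmol/h.
Outlet (n = n₀ + ν ξ):
  CH₄: 512 − 1(501.8) = 10.24
  O₂: 2089 − 2(501.8) = 1085
  N₂: 7858 (inert)
  CO₂: 0 + 1(501.8) = 501.8
  H₂O: 0 + 2(501.8) = 1004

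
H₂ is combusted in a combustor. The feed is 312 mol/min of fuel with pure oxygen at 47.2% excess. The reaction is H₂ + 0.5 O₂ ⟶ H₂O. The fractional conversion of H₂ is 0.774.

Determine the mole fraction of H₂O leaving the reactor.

0.574

Stoichiometric O₂ = 0.5 × 312 = 156 mol/min; O₂ fed = 156 × 1.472 = 229.6 mol/min.
Fuel reacted = 0.774 × 312 → ξ = 241.5 mol/min.
Outlet (n = n₀ + ν ξ):
  H₂: 312 − 1(241.5) = 70.51
  O₂: 229.6 − 0.5(241.5) = 108.9
  H₂O: 0 + 1(241.5) = 241.5
Total out = 420.9 mol/min; y_H₂O = 241.5 / 420.9 = 0.5738.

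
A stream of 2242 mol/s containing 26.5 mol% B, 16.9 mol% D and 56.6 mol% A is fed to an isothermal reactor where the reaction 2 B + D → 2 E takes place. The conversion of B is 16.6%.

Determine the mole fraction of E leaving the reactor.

0.045

B reacted = 0.166 × 594.1 = 98.63 mol/s; ν_B = −2, so ξ = 98.63/2 = 49.31 mol/s.
Outlet amounts (n = n₀ + ν ξ):
  B: 594.1 − 2(49.31) = 495.5
  D: 378.9 − 1(49.31) = 329.6
  E: 0 + 2(49.31) = 98.63
  A: 1269 (inert)
Total out = 2193 mol/s; y_E = 98.63 / 2193 = 0.04498.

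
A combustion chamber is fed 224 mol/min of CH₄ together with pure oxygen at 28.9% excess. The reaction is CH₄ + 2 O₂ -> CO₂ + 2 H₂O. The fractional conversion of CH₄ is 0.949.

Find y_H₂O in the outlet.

Stoichiometric O₂ = 2 × 224 = 448 mol/min; O₂ fed = 448 × 1.289 = 577.5 mol/min.
Fuel reacted = 0.949 × 224 → ξ = 212.6 mol/min.
Outlet (n = n₀ + ν ξ):
  CH₄: 224 − 1(212.6) = 11.42
  O₂: 577.5 − 2(212.6) = 152.3
  CO₂: 0 + 1(212.6) = 212.6
  H₂O: 0 + 2(212.6) = 425.2
Total out = 801.5 mol/min; y_H₂O = 425.2 / 801.5 = 0.5305.

0.53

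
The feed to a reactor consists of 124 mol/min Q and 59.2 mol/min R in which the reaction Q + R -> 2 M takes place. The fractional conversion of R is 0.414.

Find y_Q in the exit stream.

R reacted = 0.414 × 59.2 = 24.51 mol/min; ν_R = −1, so ξ = 24.51/1 = 24.51 mol/min.
Outlet amounts (n = n₀ + ν ξ):
  Q: 124 − 1(24.51) = 99.49
  R: 59.2 − 1(24.51) = 34.69
  M: 0 + 2(24.51) = 49.02
Total out = 183.2 mol/min; y_Q = 99.49 / 183.2 = 0.5431.

0.543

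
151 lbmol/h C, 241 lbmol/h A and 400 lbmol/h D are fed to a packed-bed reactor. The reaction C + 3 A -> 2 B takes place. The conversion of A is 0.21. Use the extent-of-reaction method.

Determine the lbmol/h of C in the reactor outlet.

134 lbmol/h

A reacted = 0.21 × 241 = 50.61 lbmol/h; ν_A = −3, so ξ = 50.61/3 = 16.87 lbmol/h.
Outlet amounts (n = n₀ + ν ξ):
  C: 151 − 1(16.87) = 134.1
  A: 241 − 3(16.87) = 190.4
  B: 0 + 2(16.87) = 33.74
  D: 400 (inert)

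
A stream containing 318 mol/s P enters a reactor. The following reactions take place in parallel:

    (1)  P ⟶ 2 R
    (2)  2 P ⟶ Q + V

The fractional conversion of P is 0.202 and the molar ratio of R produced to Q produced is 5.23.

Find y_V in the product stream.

0.0393

Conversion of P: P consumed = 0.202 × 318 = 64.24 mol/s = 1ξ₁ + 2ξ₂.
Selectivity: 2ξ₁ / (1ξ₂) = 5.23 → ξ₁ = 2.615 ξ₂.
Substitute: (1·2.615 + 2) ξ₂ = 64.24 → ξ₂ = 13.92 mol/s, ξ₁ = 36.4 mol/s.
Outlet amounts (n = n₀ + Σ ν·ξ):
  P: 318 − 1(36.4) − 2(13.92) = 253.8
  R: 0 + 2(36.4) = 72.8
  Q: 0 + 1(13.92) = 13.92
  V: 0 + 1(13.92) = 13.92
Total out = 354.4 mol/s; y_V = 13.92 / 354.4 = 0.03927.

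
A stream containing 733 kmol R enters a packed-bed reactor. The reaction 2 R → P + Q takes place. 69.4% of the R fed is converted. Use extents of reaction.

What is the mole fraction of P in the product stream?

R reacted = 0.694 × 733 = 508.7 kmol; ν_R = −2, so ξ = 508.7/2 = 254.4 kmol.
Outlet amounts (n = n₀ + ν ξ):
  R: 733 − 2(254.4) = 224.3
  P: 0 + 1(254.4) = 254.4
  Q: 0 + 1(254.4) = 254.4
Total out = 733 kmol; y_P = 254.4 / 733 = 0.347.

0.347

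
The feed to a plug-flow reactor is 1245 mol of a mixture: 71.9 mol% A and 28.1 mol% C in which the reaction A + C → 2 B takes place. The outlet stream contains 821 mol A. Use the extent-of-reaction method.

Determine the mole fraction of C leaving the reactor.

For A: n = n₀ − 1ξ → 821 = 895.2 − 1ξ, giving ξ = 74.15 mol.
Outlet amounts (n = n₀ + ν ξ):
  A: 895.2 − 1(74.15) = 821
  C: 349.8 − 1(74.15) = 275.7
  B: 0 + 2(74.15) = 148.3
Total out = 1245 mol; y_C = 275.7 / 1245 = 0.2214.

0.221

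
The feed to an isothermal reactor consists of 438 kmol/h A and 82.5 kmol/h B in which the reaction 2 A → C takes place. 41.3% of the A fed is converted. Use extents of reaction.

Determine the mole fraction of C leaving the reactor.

0.21

A reacted = 0.413 × 438 = 180.9 kmol/h; ν_A = −2, so ξ = 180.9/2 = 90.45 kmol/h.
Outlet amounts (n = n₀ + ν ξ):
  A: 438 − 2(90.45) = 257.1
  C: 0 + 1(90.45) = 90.45
  B: 82.5 (inert)
Total out = 430.1 kmol/h; y_C = 90.45 / 430.1 = 0.2103.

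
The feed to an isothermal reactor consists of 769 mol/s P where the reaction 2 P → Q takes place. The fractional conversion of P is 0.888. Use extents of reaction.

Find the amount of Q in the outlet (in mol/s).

P reacted = 0.888 × 769 = 682.9 mol/s; ν_P = −2, so ξ = 682.9/2 = 341.4 mol/s.
Outlet amounts (n = n₀ + ν ξ):
  P: 769 − 2(341.4) = 86.13
  Q: 0 + 1(341.4) = 341.4

341 mol/s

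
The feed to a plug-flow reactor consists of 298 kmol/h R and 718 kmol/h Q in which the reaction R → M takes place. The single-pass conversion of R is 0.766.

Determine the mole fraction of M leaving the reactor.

R reacted = 0.766 × 298 = 228.3 kmol/h; ν_R = −1, so ξ = 228.3/1 = 228.3 kmol/h.
Outlet amounts (n = n₀ + ν ξ):
  R: 298 − 1(228.3) = 69.73
  M: 0 + 1(228.3) = 228.3
  Q: 718 (inert)
Total out = 1016 kmol/h; y_M = 228.3 / 1016 = 0.2247.

0.225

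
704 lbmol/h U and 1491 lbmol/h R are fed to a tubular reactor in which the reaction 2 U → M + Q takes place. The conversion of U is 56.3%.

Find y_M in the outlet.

0.0903

U reacted = 0.563 × 704 = 396.4 lbmol/h; ν_U = −2, so ξ = 396.4/2 = 198.2 lbmol/h.
Outlet amounts (n = n₀ + ν ξ):
  U: 704 − 2(198.2) = 307.6
  M: 0 + 1(198.2) = 198.2
  Q: 0 + 1(198.2) = 198.2
  R: 1491 (inert)
Total out = 2195 lbmol/h; y_M = 198.2 / 2195 = 0.09029.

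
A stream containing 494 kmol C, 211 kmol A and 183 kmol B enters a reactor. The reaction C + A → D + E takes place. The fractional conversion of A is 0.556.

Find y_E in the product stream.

A reacted = 0.556 × 211 = 117.3 kmol; ν_A = −1, so ξ = 117.3/1 = 117.3 kmol.
Outlet amounts (n = n₀ + ν ξ):
  C: 494 − 1(117.3) = 376.7
  A: 211 − 1(117.3) = 93.68
  D: 0 + 1(117.3) = 117.3
  E: 0 + 1(117.3) = 117.3
  B: 183 (inert)
Total out = 888 kmol; y_E = 117.3 / 888 = 0.1321.

0.132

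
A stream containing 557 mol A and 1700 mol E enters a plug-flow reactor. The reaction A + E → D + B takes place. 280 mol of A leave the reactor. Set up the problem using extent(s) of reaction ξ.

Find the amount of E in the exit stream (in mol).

1420 mol

For A: n = n₀ − 1ξ → 280 = 557 − 1ξ, giving ξ = 277 mol.
Outlet amounts (n = n₀ + ν ξ):
  A: 557 − 1(277) = 280
  E: 1700 − 1(277) = 1423
  D: 0 + 1(277) = 277
  B: 0 + 1(277) = 277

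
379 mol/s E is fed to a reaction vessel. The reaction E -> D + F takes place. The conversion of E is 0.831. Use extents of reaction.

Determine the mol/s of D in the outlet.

E reacted = 0.831 × 379 = 314.9 mol/s; ν_E = −1, so ξ = 314.9/1 = 314.9 mol/s.
Outlet amounts (n = n₀ + ν ξ):
  E: 379 − 1(314.9) = 64.05
  D: 0 + 1(314.9) = 314.9
  F: 0 + 1(314.9) = 314.9

315 mol/s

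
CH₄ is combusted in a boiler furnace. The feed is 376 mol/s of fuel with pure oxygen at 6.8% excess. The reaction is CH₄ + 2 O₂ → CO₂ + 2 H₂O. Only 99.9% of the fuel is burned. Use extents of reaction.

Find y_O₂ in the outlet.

Stoichiometric O₂ = 2 × 376 = 752 mol/s; O₂ fed = 752 × 1.068 = 803.1 mol/s.
Fuel reacted = 0.999 × 376 → ξ = 375.6 mol/s.
Outlet (n = n₀ + ν ξ):
  CH₄: 376 − 1(375.6) = 0.376
  O₂: 803.1 − 2(375.6) = 51.89
  CO₂: 0 + 1(375.6) = 375.6
  H₂O: 0 + 2(375.6) = 751.2
Total out = 1179 mol/s; y_O₂ = 51.89 / 1179 = 0.04401.

0.044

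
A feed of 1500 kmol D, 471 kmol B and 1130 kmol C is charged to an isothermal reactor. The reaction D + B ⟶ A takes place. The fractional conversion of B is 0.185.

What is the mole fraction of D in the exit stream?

B reacted = 0.185 × 471 = 87.14 kmol; ν_B = −1, so ξ = 87.14/1 = 87.14 kmol.
Outlet amounts (n = n₀ + ν ξ):
  D: 1500 − 1(87.14) = 1413
  B: 471 − 1(87.14) = 383.9
  A: 0 + 1(87.14) = 87.14
  C: 1130 (inert)
Total out = 3014 kmol; y_D = 1413 / 3014 = 0.4688.

0.469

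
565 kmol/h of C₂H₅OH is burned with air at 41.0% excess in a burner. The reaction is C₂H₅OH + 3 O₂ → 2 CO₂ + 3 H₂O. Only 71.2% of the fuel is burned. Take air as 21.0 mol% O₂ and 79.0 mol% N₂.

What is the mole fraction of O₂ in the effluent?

0.0958

Stoichiometric O₂ = 3 × 565 = 1695 kmol/h; O₂ fed = 1695 × 1.410 = 2390 kmol/h.
N₂ fed = 2390 × 79/21 = 8991 kmol/h.
Fuel reacted = 0.712 × 565 → ξ = 402.3 kmol/h.
Outlet (n = n₀ + ν ξ):
  C₂H₅OH: 565 − 1(402.3) = 162.7
  O₂: 2390 − 3(402.3) = 1183
  N₂: 8991 (inert)
  CO₂: 0 + 2(402.3) = 804.6
  H₂O: 0 + 3(402.3) = 1207
Total out = 12350 kmol/h; y_O₂ = 1183 / 12350 = 0.09581.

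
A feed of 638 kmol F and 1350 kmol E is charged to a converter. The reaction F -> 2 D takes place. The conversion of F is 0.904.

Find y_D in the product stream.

F reacted = 0.904 × 638 = 576.8 kmol; ν_F = −1, so ξ = 576.8/1 = 576.8 kmol.
Outlet amounts (n = n₀ + ν ξ):
  F: 638 − 1(576.8) = 61.25
  D: 0 + 2(576.8) = 1154
  E: 1350 (inert)
Total out = 2565 kmol; y_D = 1154 / 2565 = 0.4498.

0.45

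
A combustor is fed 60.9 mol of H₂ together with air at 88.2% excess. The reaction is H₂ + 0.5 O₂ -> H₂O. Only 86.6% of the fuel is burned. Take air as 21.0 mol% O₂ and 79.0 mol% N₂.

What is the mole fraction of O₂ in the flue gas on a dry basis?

0.121

Stoichiometric O₂ = 0.5 × 60.9 = 30.45 mol; O₂ fed = 30.45 × 1.882 = 57.31 mol.
N₂ fed = 57.31 × 79/21 = 215.6 mol.
Fuel reacted = 0.866 × 60.9 → ξ = 52.74 mol.
Outlet (n = n₀ + ν ξ):
  H₂: 60.9 − 1(52.74) = 8.161
  O₂: 57.31 − 0.5(52.74) = 30.94
  N₂: 215.6 (inert)
  H₂O: 0 + 1(52.74) = 52.74
Dry total = 254.7 mol; y_O₂ (dry) = 30.94 / 254.7 = 0.1215.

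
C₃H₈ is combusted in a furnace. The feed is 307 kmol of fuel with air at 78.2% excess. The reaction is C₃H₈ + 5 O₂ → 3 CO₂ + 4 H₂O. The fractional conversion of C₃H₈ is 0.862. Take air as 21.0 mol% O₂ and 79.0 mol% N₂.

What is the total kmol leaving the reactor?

Stoichiometric O₂ = 5 × 307 = 1535 kmol; O₂ fed = 1535 × 1.782 = 2735 kmol.
N₂ fed = 2735 × 79/21 = 10290 kmol.
Fuel reacted = 0.862 × 307 → ξ = 264.6 kmol.
Outlet (n = n₀ + ν ξ):
  C₃H₈: 307 − 1(264.6) = 42.37
  O₂: 2735 − 5(264.6) = 1412
  N₂: 10290 (inert)
  CO₂: 0 + 3(264.6) = 793.9
  H₂O: 0 + 4(264.6) = 1059
Total out = 42.37 + 1412 + 10290 + 793.9 + 1059 = 13600 kmol.

13600 kmol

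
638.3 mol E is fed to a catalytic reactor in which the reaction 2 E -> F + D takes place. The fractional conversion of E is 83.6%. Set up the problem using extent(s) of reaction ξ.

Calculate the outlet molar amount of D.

267 mol

E reacted = 0.836 × 638.3 = 533.6 mol; ν_E = −2, so ξ = 533.6/2 = 266.8 mol.
Outlet amounts (n = n₀ + ν ξ):
  E: 638.3 − 2(266.8) = 104.7
  F: 0 + 1(266.8) = 266.8
  D: 0 + 1(266.8) = 266.8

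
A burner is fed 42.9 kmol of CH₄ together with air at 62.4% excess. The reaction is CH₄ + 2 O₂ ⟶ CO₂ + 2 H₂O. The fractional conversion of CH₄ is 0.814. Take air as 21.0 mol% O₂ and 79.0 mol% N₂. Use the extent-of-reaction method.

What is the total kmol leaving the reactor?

706 kmol

Stoichiometric O₂ = 2 × 42.9 = 85.8 kmol; O₂ fed = 85.8 × 1.624 = 139.3 kmol.
N₂ fed = 139.3 × 79/21 = 524.2 kmol.
Fuel reacted = 0.814 × 42.9 → ξ = 34.92 kmol.
Outlet (n = n₀ + ν ξ):
  CH₄: 42.9 − 1(34.92) = 7.979
  O₂: 139.3 − 2(34.92) = 69.5
  N₂: 524.2 (inert)
  CO₂: 0 + 1(34.92) = 34.92
  H₂O: 0 + 2(34.92) = 69.84
Total out = 7.979 + 69.5 + 524.2 + 34.92 + 69.84 = 706.4 kmol.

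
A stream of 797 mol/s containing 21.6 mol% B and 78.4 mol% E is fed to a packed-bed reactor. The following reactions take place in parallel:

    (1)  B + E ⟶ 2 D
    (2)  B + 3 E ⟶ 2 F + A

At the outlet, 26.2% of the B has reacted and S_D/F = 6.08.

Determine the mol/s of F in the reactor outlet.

12.7 mol/s

Conversion of B: B consumed = 0.262 × 172.2 = 45.1 mol/s = 1ξ₁ + 1ξ₂.
Selectivity: 2ξ₁ / (2ξ₂) = 6.08 → ξ₁ = 6.08 ξ₂.
Substitute: (1·6.08 + 1) ξ₂ = 45.1 → ξ₂ = 6.371 mol/s, ξ₁ = 38.73 mol/s.
Outlet amounts (n = n₀ + Σ ν·ξ):
  B: 172.2 − 1(38.73) − 1(6.371) = 127
  E: 624.8 − 1(38.73) − 3(6.371) = 567
  D: 0 + 2(38.73) = 77.47
  F: 0 + 2(6.371) = 12.74
  A: 0 + 1(6.371) = 6.371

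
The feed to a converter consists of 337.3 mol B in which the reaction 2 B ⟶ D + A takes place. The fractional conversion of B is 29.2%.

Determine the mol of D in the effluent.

49.2 mol

B reacted = 0.292 × 337.3 = 98.49 mol; ν_B = −2, so ξ = 98.49/2 = 49.25 mol.
Outlet amounts (n = n₀ + ν ξ):
  B: 337.3 − 2(49.25) = 238.8
  D: 0 + 1(49.25) = 49.25
  A: 0 + 1(49.25) = 49.25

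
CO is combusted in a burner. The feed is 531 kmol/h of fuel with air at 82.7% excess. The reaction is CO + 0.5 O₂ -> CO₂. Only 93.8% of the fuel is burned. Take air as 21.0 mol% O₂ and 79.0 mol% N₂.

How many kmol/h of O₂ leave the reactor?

236 kmol/h

Stoichiometric O₂ = 0.5 × 531 = 265.5 kmol/h; O₂ fed = 265.5 × 1.827 = 485.1 kmol/h.
N₂ fed = 485.1 × 79/21 = 1825 kmol/h.
Fuel reacted = 0.938 × 531 → ξ = 498.1 kmol/h.
Outlet (n = n₀ + ν ξ):
  CO: 531 − 1(498.1) = 32.92
  O₂: 485.1 − 0.5(498.1) = 236
  N₂: 1825 (inert)
  CO₂: 0 + 1(498.1) = 498.1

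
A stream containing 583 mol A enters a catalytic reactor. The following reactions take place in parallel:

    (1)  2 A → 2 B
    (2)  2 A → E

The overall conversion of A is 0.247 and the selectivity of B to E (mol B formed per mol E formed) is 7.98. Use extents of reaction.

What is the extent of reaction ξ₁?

ξ₁ = 57.6 mol

Conversion of A: A consumed = 0.247 × 583 = 144 mol = 2ξ₁ + 2ξ₂.
Selectivity: 2ξ₁ / (1ξ₂) = 7.98 → ξ₁ = 3.99 ξ₂.
Substitute: (2·3.99 + 2) ξ₂ = 144 → ξ₂ = 14.43 mol, ξ₁ = 57.57 mol.
Outlet amounts (n = n₀ + Σ ν·ξ):
  A: 583 − 2(57.57) − 2(14.43) = 439
  B: 0 + 2(57.57) = 115.1
  E: 0 + 1(14.43) = 14.43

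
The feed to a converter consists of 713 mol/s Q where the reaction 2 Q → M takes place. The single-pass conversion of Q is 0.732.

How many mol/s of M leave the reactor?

Q reacted = 0.732 × 713 = 521.9 mol/s; ν_Q = −2, so ξ = 521.9/2 = 261 mol/s.
Outlet amounts (n = n₀ + ν ξ):
  Q: 713 − 2(261) = 191.1
  M: 0 + 1(261) = 261

261 mol/s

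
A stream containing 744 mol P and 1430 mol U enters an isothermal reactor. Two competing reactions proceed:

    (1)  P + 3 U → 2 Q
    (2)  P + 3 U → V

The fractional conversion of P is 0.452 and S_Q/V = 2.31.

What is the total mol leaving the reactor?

Conversion of P: P consumed = 0.452 × 744 = 336.3 mol = 1ξ₁ + 1ξ₂.
Selectivity: 2ξ₁ / (1ξ₂) = 2.31 → ξ₁ = 1.155 ξ₂.
Substitute: (1·1.155 + 1) ξ₂ = 336.3 → ξ₂ = 156.1 mol, ξ₁ = 180.2 mol.
Outlet amounts (n = n₀ + Σ ν·ξ):
  P: 744 − 1(180.2) − 1(156.1) = 407.7
  U: 1430 − 3(180.2) − 3(156.1) = 421.1
  Q: 0 + 2(180.2) = 360.5
  V: 0 + 1(156.1) = 156.1
Total out = 407.7 + 421.1 + 360.5 + 156.1 = 1345 mol.

1350 mol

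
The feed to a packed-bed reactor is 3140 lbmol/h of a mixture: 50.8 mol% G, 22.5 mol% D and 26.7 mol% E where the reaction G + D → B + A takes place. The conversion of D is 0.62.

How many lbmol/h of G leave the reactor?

1160 lbmol/h

D reacted = 0.62 × 706.5 = 438 lbmol/h; ν_D = −1, so ξ = 438/1 = 438 lbmol/h.
Outlet amounts (n = n₀ + ν ξ):
  G: 1595 − 1(438) = 1157
  D: 706.5 − 1(438) = 268.5
  B: 0 + 1(438) = 438
  A: 0 + 1(438) = 438
  E: 838.4 (inert)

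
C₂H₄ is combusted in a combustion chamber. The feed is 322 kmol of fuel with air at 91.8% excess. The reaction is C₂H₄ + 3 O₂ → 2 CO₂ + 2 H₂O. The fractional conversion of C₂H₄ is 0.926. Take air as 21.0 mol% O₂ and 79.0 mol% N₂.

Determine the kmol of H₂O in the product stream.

596 kmol

Stoichiometric O₂ = 3 × 322 = 966 kmol; O₂ fed = 966 × 1.918 = 1853 kmol.
N₂ fed = 1853 × 79/21 = 6970 kmol.
Fuel reacted = 0.926 × 322 → ξ = 298.2 kmol.
Outlet (n = n₀ + ν ξ):
  C₂H₄: 322 − 1(298.2) = 23.83
  O₂: 1853 − 3(298.2) = 958.3
  N₂: 6970 (inert)
  CO₂: 0 + 2(298.2) = 596.3
  H₂O: 0 + 2(298.2) = 596.3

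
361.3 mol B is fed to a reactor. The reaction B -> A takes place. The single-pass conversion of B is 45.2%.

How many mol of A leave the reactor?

B reacted = 0.452 × 361.3 = 163.3 mol; ν_B = −1, so ξ = 163.3/1 = 163.3 mol.
Outlet amounts (n = n₀ + ν ξ):
  B: 361.3 − 1(163.3) = 198
  A: 0 + 1(163.3) = 163.3

163 mol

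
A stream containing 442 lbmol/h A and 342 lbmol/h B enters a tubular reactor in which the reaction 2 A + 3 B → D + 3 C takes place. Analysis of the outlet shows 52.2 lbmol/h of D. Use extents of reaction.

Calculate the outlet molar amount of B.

185 lbmol/h

For D: n = n₀ + 1ξ → 52.2 = 0 + 1ξ, giving ξ = 52.2 lbmol/h.
Outlet amounts (n = n₀ + ν ξ):
  A: 442 − 2(52.2) = 337.6
  B: 342 − 3(52.2) = 185.4
  D: 0 + 1(52.2) = 52.2
  C: 0 + 3(52.2) = 156.6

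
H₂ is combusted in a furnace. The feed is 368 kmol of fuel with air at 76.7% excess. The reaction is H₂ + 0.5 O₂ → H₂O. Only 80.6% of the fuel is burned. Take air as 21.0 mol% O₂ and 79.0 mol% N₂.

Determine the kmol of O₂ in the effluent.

177 kmol

Stoichiometric O₂ = 0.5 × 368 = 184 kmol; O₂ fed = 184 × 1.767 = 325.1 kmol.
N₂ fed = 325.1 × 79/21 = 1223 kmol.
Fuel reacted = 0.806 × 368 → ξ = 296.6 kmol.
Outlet (n = n₀ + ν ξ):
  H₂: 368 − 1(296.6) = 71.39
  O₂: 325.1 − 0.5(296.6) = 176.8
  N₂: 1223 (inert)
  H₂O: 0 + 1(296.6) = 296.6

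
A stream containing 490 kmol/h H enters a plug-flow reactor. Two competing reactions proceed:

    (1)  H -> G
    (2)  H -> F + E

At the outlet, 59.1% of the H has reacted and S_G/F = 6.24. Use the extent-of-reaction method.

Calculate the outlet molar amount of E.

40 kmol/h

Conversion of H: H consumed = 0.591 × 490 = 289.6 kmol/h = 1ξ₁ + 1ξ₂.
Selectivity: 1ξ₁ / (1ξ₂) = 6.24 → ξ₁ = 6.24 ξ₂.
Substitute: (1·6.24 + 1) ξ₂ = 289.6 → ξ₂ = 40 kmol/h, ξ₁ = 249.6 kmol/h.
Outlet amounts (n = n₀ + Σ ν·ξ):
  H: 490 − 1(249.6) − 1(40) = 200.4
  G: 0 + 1(249.6) = 249.6
  F: 0 + 1(40) = 40
  E: 0 + 1(40) = 40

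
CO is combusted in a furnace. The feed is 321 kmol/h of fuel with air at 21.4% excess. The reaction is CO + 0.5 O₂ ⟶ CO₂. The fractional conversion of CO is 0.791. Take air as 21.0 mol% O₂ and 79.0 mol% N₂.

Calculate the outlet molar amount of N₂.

Stoichiometric O₂ = 0.5 × 321 = 160.5 kmol/h; O₂ fed = 160.5 × 1.214 = 194.8 kmol/h.
N₂ fed = 194.8 × 79/21 = 733 kmol/h.
Fuel reacted = 0.791 × 321 → ξ = 253.9 kmol/h.
Outlet (n = n₀ + ν ξ):
  CO: 321 − 1(253.9) = 67.09
  O₂: 194.8 − 0.5(253.9) = 67.89
  N₂: 733 (inert)
  CO₂: 0 + 1(253.9) = 253.9

733 kmol/h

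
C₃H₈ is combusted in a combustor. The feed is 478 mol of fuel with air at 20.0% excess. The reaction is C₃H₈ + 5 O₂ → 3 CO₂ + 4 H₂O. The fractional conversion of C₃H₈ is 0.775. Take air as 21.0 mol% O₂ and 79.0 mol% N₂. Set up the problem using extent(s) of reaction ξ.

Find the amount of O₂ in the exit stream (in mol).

Stoichiometric O₂ = 5 × 478 = 2390 mol; O₂ fed = 2390 × 1.200 = 2868 mol.
N₂ fed = 2868 × 79/21 = 10790 mol.
Fuel reacted = 0.775 × 478 → ξ = 370.4 mol.
Outlet (n = n₀ + ν ξ):
  C₃H₈: 478 − 1(370.4) = 107.6
  O₂: 2868 − 5(370.4) = 1016
  N₂: 10790 (inert)
  CO₂: 0 + 3(370.4) = 1111
  H₂O: 0 + 4(370.4) = 1482

1020 mol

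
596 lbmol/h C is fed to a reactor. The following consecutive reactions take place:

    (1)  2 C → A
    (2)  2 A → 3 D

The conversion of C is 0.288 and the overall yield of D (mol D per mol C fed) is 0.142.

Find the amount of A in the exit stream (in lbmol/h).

29.4 lbmol/h

Conversion of C: C consumed = 2ξ₁ = 0.288 × 596 → ξ₁ = 85.82 lbmol/h.
Yield of D: 3ξ₂ / 596 = 0.142 → ξ₂ = 28.21 lbmol/h.
Outlet amounts (n = n₀ + Σ ν·ξ):
  C: 596 − 2(85.82) = 424.4
  A: 0 + 1(85.82) − 2(28.21) = 29.4
  D: 0 + 3(28.21) = 84.63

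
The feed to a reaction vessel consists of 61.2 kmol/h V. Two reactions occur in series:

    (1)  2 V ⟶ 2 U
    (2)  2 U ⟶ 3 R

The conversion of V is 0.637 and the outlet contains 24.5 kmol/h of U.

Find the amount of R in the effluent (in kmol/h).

Conversion of V: V consumed = 2ξ₁ = 0.637 × 61.2 → ξ₁ = 19.49 kmol/h.
U balance: n_U = 0 + 2ξ₁ − 2ξ₂ = 24.5 → ξ₂ = (2·19.49 − 24.5)/2 = 7.242 kmol/h.
Outlet amounts (n = n₀ + Σ ν·ξ):
  V: 61.2 − 2(19.49) = 22.22
  U: 0 + 2(19.49) − 2(7.242) = 24.5
  R: 0 + 3(7.242) = 21.73

21.7 kmol/h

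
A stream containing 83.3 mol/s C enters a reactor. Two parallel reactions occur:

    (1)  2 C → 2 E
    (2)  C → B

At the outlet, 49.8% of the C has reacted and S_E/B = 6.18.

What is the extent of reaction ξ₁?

Conversion of C: C consumed = 0.498 × 83.3 = 41.48 mol/s = 2ξ₁ + 1ξ₂.
Selectivity: 2ξ₁ / (1ξ₂) = 6.18 → ξ₁ = 3.09 ξ₂.
Substitute: (2·3.09 + 1) ξ₂ = 41.48 → ξ₂ = 5.778 mol/s, ξ₁ = 17.85 mol/s.
Outlet amounts (n = n₀ + Σ ν·ξ):
  C: 83.3 − 2(17.85) − 1(5.778) = 41.82
  E: 0 + 2(17.85) = 35.71
  B: 0 + 1(5.778) = 5.778

ξ₁ = 17.9 mol/s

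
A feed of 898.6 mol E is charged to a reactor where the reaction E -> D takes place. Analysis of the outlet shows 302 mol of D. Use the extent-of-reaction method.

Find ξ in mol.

ξ = 302 mol

For D: n = n₀ + 1ξ → 302 = 0 + 1ξ, giving ξ = 302 mol.
Outlet amounts (n = n₀ + ν ξ):
  E: 898.6 − 1(302) = 596.6
  D: 0 + 1(302) = 302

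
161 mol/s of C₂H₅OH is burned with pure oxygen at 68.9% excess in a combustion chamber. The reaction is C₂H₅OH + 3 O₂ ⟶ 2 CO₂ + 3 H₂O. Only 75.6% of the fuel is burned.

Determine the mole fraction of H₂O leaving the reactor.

Stoichiometric O₂ = 3 × 161 = 483 mol/s; O₂ fed = 483 × 1.689 = 815.8 mol/s.
Fuel reacted = 0.756 × 161 → ξ = 121.7 mol/s.
Outlet (n = n₀ + ν ξ):
  C₂H₅OH: 161 − 1(121.7) = 39.28
  O₂: 815.8 − 3(121.7) = 450.6
  CO₂: 0 + 2(121.7) = 243.4
  H₂O: 0 + 3(121.7) = 365.1
Total out = 1099 mol/s; y_H₂O = 365.1 / 1099 = 0.3324.

0.332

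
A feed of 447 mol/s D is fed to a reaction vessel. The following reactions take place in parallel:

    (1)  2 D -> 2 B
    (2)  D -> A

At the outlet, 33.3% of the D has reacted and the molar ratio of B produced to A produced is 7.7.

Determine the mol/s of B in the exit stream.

Conversion of D: D consumed = 0.333 × 447 = 148.9 mol/s = 2ξ₁ + 1ξ₂.
Selectivity: 2ξ₁ / (1ξ₂) = 7.7 → ξ₁ = 3.85 ξ₂.
Substitute: (2·3.85 + 1) ξ₂ = 148.9 → ξ₂ = 17.11 mol/s, ξ₁ = 65.87 mol/s.
Outlet amounts (n = n₀ + Σ ν·ξ):
  D: 447 − 2(65.87) − 1(17.11) = 298.1
  B: 0 + 2(65.87) = 131.7
  A: 0 + 1(17.11) = 17.11

132 mol/s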